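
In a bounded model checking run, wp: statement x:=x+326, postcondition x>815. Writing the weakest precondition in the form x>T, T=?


Formula: wp(x:=E, P) = P[E/x] (substitute E for x in postcondition)
Step 1: Postcondition: x>815
Step 2: Substitute x+326 for x: x+326>815
Step 3: Solve for x: x > 815-326 = 489

489


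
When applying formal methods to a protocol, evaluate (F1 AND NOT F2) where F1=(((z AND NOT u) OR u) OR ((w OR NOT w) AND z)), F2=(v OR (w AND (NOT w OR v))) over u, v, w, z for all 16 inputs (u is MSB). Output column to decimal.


F1 = (((z AND NOT u) OR u) OR ((w OR NOT w) AND z))
F2 = (v OR (w AND (NOT w OR v)))
Counterexample to F1=>F2 is where F1=1 and F2=0.
Evaluate each row (bits = u,v,w,z, MSB first):
  row 0 [0000]: F1=0 F2=0 -> F1&~F2 -> 0
  row 1 [0001]: F1=1 F2=0 -> F1&~F2 -> 1
  row 2 [0010]: F1=0 F2=0 -> F1&~F2 -> 0
  row 3 [0011]: F1=1 F2=0 -> F1&~F2 -> 1
  row 4 [0100]: F1=0 F2=1 -> F1&~F2 -> 0
  row 5 [0101]: F1=1 F2=1 -> F1&~F2 -> 0
  row 6 [0110]: F1=0 F2=1 -> F1&~F2 -> 0
  row 7 [0111]: F1=1 F2=1 -> F1&~F2 -> 0
  row 8 [1000]: F1=1 F2=0 -> F1&~F2 -> 1
  row 9 [1001]: F1=1 F2=0 -> F1&~F2 -> 1
  row 10 [1010]: F1=1 F2=0 -> F1&~F2 -> 1
  row 11 [1011]: F1=1 F2=0 -> F1&~F2 -> 1
  row 12 [1100]: F1=1 F2=1 -> F1&~F2 -> 0
  row 13 [1101]: F1=1 F2=1 -> F1&~F2 -> 0
  row 14 [1110]: F1=1 F2=1 -> F1&~F2 -> 0
  row 15 [1111]: F1=1 F2=1 -> F1&~F2 -> 0
Full result column, 4 rows per line (u,v fixed per line; w,z runs 00..11 left to right):
  rows 0-3 [u,v=00]: 0101  = hex 5
  rows 4-7 [u,v=01]: 0000  = hex 0
  rows 8-11 [u,v=10]: 1111  = hex F
  rows 12-15 [u,v=11]: 0000  = hex 0
Counterexample vector (row 0 .. row 15) = 0101000011110000
Output column grouped in 4s = 0101 0000 1111 0000 = 0x50F0
Convert to decimal digit by digit (value = value*16 + digit):
  5 -> 5
  5*16 + 0 = 80
  80*16 + 15 (F) = 1295
  1295*16 + 0 = 20720
Decimal = 20720

20720


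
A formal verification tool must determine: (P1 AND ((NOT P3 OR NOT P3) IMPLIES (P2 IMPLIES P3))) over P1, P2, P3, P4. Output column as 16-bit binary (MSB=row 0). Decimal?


Formula: (P1 AND ((NOT P3 OR NOT P3) IMPLIES (P2 IMPLIES P3))) over P1, P2, P3, P4 (16 rows)
Evaluate each row (bits = P1,P2,P3,P4, MSB first):
  row 0 [0000]: (0 AND ((NOT 0 OR NOT 0) IMPLIES (0 IMPLIES 0))) -> 0
  row 1 [0001]: (0 AND ((NOT 0 OR NOT 0) IMPLIES (0 IMPLIES 0))) -> 0
  row 2 [0010]: (0 AND ((NOT 1 OR NOT 1) IMPLIES (0 IMPLIES 1))) -> 0
  row 3 [0011]: (0 AND ((NOT 1 OR NOT 1) IMPLIES (0 IMPLIES 1))) -> 0
  row 4 [0100]: (0 AND ((NOT 0 OR NOT 0) IMPLIES (1 IMPLIES 0))) -> 0
  row 5 [0101]: (0 AND ((NOT 0 OR NOT 0) IMPLIES (1 IMPLIES 0))) -> 0
  row 6 [0110]: (0 AND ((NOT 1 OR NOT 1) IMPLIES (1 IMPLIES 1))) -> 0
  row 7 [0111]: (0 AND ((NOT 1 OR NOT 1) IMPLIES (1 IMPLIES 1))) -> 0
  row 8 [1000]: (1 AND ((NOT 0 OR NOT 0) IMPLIES (0 IMPLIES 0))) -> 1
  row 9 [1001]: (1 AND ((NOT 0 OR NOT 0) IMPLIES (0 IMPLIES 0))) -> 1
  row 10 [1010]: (1 AND ((NOT 1 OR NOT 1) IMPLIES (0 IMPLIES 1))) -> 1
  row 11 [1011]: (1 AND ((NOT 1 OR NOT 1) IMPLIES (0 IMPLIES 1))) -> 1
  row 12 [1100]: (1 AND ((NOT 0 OR NOT 0) IMPLIES (1 IMPLIES 0))) -> 0
  row 13 [1101]: (1 AND ((NOT 0 OR NOT 0) IMPLIES (1 IMPLIES 0))) -> 0
  row 14 [1110]: (1 AND ((NOT 1 OR NOT 1) IMPLIES (1 IMPLIES 1))) -> 1
  row 15 [1111]: (1 AND ((NOT 1 OR NOT 1) IMPLIES (1 IMPLIES 1))) -> 1
Full result column, 4 rows per line (P1,P2 fixed per line; P3,P4 runs 00..11 left to right):
  rows 0-3 [P1,P2=00]: 0000  = hex 0
  rows 4-7 [P1,P2=01]: 0000  = hex 0
  rows 8-11 [P1,P2=10]: 1111  = hex F
  rows 12-15 [P1,P2=11]: 0011  = hex 3
Output column (row 0 .. row 15) = 0000000011110011
Output column grouped in 4s = 0000 0000 1111 0011 = 0x00F3
Convert to decimal digit by digit (value = value*16 + digit):
  0 -> 0
  0*16 + 0 = 0
  0*16 + 15 (F) = 15
  15*16 + 3 = 243
Decimal = 243

243


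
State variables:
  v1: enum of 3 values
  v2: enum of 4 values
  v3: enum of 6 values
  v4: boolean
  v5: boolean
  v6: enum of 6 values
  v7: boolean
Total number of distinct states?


State space = product of domain sizes of all variables.
Domain sizes:
  v1 (enum of 3 values): 3
  v2 (enum of 4 values): 4
  v3 (enum of 6 values): 6
  v4 (boolean): 2
  v5 (boolean): 2
  v6 (enum of 6 values): 6
  v7 (boolean): 2
Product = 3 * 4 * 6 * 2 * 2 * 6 * 2 = 3456

3456


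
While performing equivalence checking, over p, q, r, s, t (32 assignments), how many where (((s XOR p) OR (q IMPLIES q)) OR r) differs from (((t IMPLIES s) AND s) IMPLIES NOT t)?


F1 = (((s XOR p) OR (q IMPLIES q)) OR r)
F2 = (((t IMPLIES s) AND s) IMPLIES NOT t)
Evaluate both on each of 32 rows (bits = p,q,r,s,t):
  row 0 [00000]: F1=1 F2=1 -> 0
  row 1 [00001]: F1=1 F2=1 -> 0
  row 2 [00010]: F1=1 F2=1 -> 0
  row 3 [00011]: F1=1 F2=0 (differ) -> 1
  row 4 [00100]: F1=1 F2=1 -> 0
  row 5 [00101]: F1=1 F2=1 -> 0
  row 6 [00110]: F1=1 F2=1 -> 0
  row 7 [00111]: F1=1 F2=0 (differ) -> 1
  row 8 [01000]: F1=1 F2=1 -> 0
  row 9 [01001]: F1=1 F2=1 -> 0
  row 10 [01010]: F1=1 F2=1 -> 0
  row 11 [01011]: F1=1 F2=0 (differ) -> 1
  row 12 [01100]: F1=1 F2=1 -> 0
  row 13 [01101]: F1=1 F2=1 -> 0
  row 14 [01110]: F1=1 F2=1 -> 0
  row 15 [01111]: F1=1 F2=0 (differ) -> 1
  row 16 [10000]: F1=1 F2=1 -> 0
  row 17 [10001]: F1=1 F2=1 -> 0
  row 18 [10010]: F1=1 F2=1 -> 0
  row 19 [10011]: F1=1 F2=0 (differ) -> 1
  row 20 [10100]: F1=1 F2=1 -> 0
  row 21 [10101]: F1=1 F2=1 -> 0
  row 22 [10110]: F1=1 F2=1 -> 0
  row 23 [10111]: F1=1 F2=0 (differ) -> 1
  row 24 [11000]: F1=1 F2=1 -> 0
  row 25 [11001]: F1=1 F2=1 -> 0
  row 26 [11010]: F1=1 F2=1 -> 0
  row 27 [11011]: F1=1 F2=0 (differ) -> 1
  row 28 [11100]: F1=1 F2=1 -> 0
  row 29 [11101]: F1=1 F2=1 -> 0
  row 30 [11110]: F1=1 F2=1 -> 0
  row 31 [11111]: F1=1 F2=0 (differ) -> 1
Full result column, 8 rows per line (p,q fixed per line; r,s,t runs 000..111 left to right):
  rows 0-7 [p,q=00]: 00010001  (ones: 2)
  rows 8-15 [p,q=01]: 00010001  (ones: 2)
  rows 16-23 [p,q=10]: 00010001  (ones: 2)
  rows 24-31 [p,q=11]: 00010001  (ones: 2)
Disagreements = 2+2+2+2 = 8

8


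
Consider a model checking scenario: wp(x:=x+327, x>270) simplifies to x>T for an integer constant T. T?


Formula: wp(x:=E, P) = P[E/x] (substitute E for x in postcondition)
Step 1: Postcondition: x>270
Step 2: Substitute x+327 for x: x+327>270
Step 3: Solve for x: x > 270-327 = -57

-57


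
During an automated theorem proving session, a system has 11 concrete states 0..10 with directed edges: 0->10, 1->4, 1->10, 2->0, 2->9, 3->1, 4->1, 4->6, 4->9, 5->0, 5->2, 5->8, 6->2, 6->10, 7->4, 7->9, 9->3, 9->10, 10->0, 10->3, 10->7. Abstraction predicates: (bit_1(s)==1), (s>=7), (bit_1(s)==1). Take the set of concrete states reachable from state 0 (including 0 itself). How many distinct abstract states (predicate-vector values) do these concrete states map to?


BFS from 0:
Concrete reachable: {0, 1, 2, 3, 4, 6, 7, 9, 10}
Abstract via predicates (bit_1(s)==1), (s>=7), (bit_1(s)==1):
  (0,0,0) <- {0, 1, 4}
  (0,1,0) <- {9}
  (1,0,1) <- {2, 3, 6}
  (1,1,1) <- {7, 10}
Distinct abstract states = 4

4


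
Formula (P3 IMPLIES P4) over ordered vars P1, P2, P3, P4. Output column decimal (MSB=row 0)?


Formula: (P3 IMPLIES P4) over P1, P2, P3, P4 (16 rows)
Evaluate each row (bits = P1,P2,P3,P4, MSB first):
  row 0 [0000]: (0 IMPLIES 0) -> 1
  row 1 [0001]: (0 IMPLIES 1) -> 1
  row 2 [0010]: (1 IMPLIES 0) -> 0
  row 3 [0011]: (1 IMPLIES 1) -> 1
  row 4 [0100]: (0 IMPLIES 0) -> 1
  row 5 [0101]: (0 IMPLIES 1) -> 1
  row 6 [0110]: (1 IMPLIES 0) -> 0
  row 7 [0111]: (1 IMPLIES 1) -> 1
  row 8 [1000]: (0 IMPLIES 0) -> 1
  row 9 [1001]: (0 IMPLIES 1) -> 1
  row 10 [1010]: (1 IMPLIES 0) -> 0
  row 11 [1011]: (1 IMPLIES 1) -> 1
  row 12 [1100]: (0 IMPLIES 0) -> 1
  row 13 [1101]: (0 IMPLIES 1) -> 1
  row 14 [1110]: (1 IMPLIES 0) -> 0
  row 15 [1111]: (1 IMPLIES 1) -> 1
Full result column, 4 rows per line (P1,P2 fixed per line; P3,P4 runs 00..11 left to right):
  rows 0-3 [P1,P2=00]: 1101  = hex D
  rows 4-7 [P1,P2=01]: 1101  = hex D
  rows 8-11 [P1,P2=10]: 1101  = hex D
  rows 12-15 [P1,P2=11]: 1101  = hex D
Output column (row 0 .. row 15) = 1101110111011101
Output column grouped in 4s = 1101 1101 1101 1101 = 0xDDDD
Convert to decimal digit by digit (value = value*16 + digit):
  D -> 13
  13*16 + 13 (D) = 221
  221*16 + 13 (D) = 3549
  3549*16 + 13 (D) = 56797
Decimal = 56797

56797


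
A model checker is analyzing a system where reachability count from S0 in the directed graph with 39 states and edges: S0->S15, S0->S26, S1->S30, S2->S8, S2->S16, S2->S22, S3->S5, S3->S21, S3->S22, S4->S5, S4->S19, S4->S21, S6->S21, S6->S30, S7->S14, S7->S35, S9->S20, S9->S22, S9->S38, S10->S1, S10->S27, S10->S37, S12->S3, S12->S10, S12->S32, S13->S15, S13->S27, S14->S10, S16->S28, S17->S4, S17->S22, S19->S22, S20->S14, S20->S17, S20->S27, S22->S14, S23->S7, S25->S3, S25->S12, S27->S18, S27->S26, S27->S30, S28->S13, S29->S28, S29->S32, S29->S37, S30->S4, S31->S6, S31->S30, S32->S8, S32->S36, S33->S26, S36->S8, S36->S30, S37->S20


BFS from S0:
  layer 0: {S0}
  layer 1: {S15, S26}
Reachable set: {S0, S15, S26}
Count = 3

3


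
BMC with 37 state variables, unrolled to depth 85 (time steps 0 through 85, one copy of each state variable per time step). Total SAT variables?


BMC unrolls to depth k, creating one copy of each state var for steps 0..k.
Step count = 85 + 1 = 86 (steps 0 through 85)
Vars per step = 37
Total = 37 * 86 = 3182

3182


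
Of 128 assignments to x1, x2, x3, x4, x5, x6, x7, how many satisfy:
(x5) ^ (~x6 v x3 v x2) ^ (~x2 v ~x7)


CNF with 3 clauses over 7 vars (128 assignments).
An assignment satisfies CNF iff every clause has >=1 true literal.
Check each row (bits = x1,x2,x3,x4,x5,x6,x7; clause T/F shown):
  row 0 [0000000]: clauses=FTT -> 0
  row 1 [0000001]: clauses=FTT -> 0
  row 2 [0000010]: clauses=FFT -> 0
  row 3 [0000011]: clauses=FFT -> 0
  row 4 [0000100]: clauses=TTT -> 1
  (every remaining row is evaluated the same way; all 128 results are listed next)
Full result column, 8 rows per line (x1,x2,x3,x4 fixed per line; x5,x6,x7 runs 000..111 left to right):
  rows 0-7 [x1,x2,x3,x4=0000]: 00001100  (ones: 2)
  rows 8-15 [x1,x2,x3,x4=0001]: 00001100  (ones: 2)
  rows 16-23 [x1,x2,x3,x4=0010]: 00001111  (ones: 4)
  rows 24-31 [x1,x2,x3,x4=0011]: 00001111  (ones: 4)
  rows 32-39 [x1,x2,x3,x4=0100]: 00001010  (ones: 2)
  rows 40-47 [x1,x2,x3,x4=0101]: 00001010  (ones: 2)
  rows 48-55 [x1,x2,x3,x4=0110]: 00001010  (ones: 2)
  rows 56-63 [x1,x2,x3,x4=0111]: 00001010  (ones: 2)
  rows 64-71 [x1,x2,x3,x4=1000]: 00001100  (ones: 2)
  rows 72-79 [x1,x2,x3,x4=1001]: 00001100  (ones: 2)
  rows 80-87 [x1,x2,x3,x4=1010]: 00001111  (ones: 4)
  rows 88-95 [x1,x2,x3,x4=1011]: 00001111  (ones: 4)
  rows 96-103 [x1,x2,x3,x4=1100]: 00001010  (ones: 2)
  rows 104-111 [x1,x2,x3,x4=1101]: 00001010  (ones: 2)
  rows 112-119 [x1,x2,x3,x4=1110]: 00001010  (ones: 2)
  rows 120-127 [x1,x2,x3,x4=1111]: 00001010  (ones: 2)
Satisfying assignments = 2+2+4+4+2+2+2+2+2+2+4+4+2+2+2+2 = 40

40


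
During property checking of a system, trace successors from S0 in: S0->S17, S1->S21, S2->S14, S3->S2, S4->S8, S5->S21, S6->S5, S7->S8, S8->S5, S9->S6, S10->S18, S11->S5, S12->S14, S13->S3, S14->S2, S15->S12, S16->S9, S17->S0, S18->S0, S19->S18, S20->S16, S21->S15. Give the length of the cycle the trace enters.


Trace from S0 until a state repeats:
  S0 -> S17 -> S0
S0 first seen at step 0, revisited at step 2.
Cycle length = 2 - 0 = 2

2


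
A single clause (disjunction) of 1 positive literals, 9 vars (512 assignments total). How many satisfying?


Step 1: Total=2^9=512
Step 2: Unsat when all 1 false: 2^8=256
Step 3: Sat=512-256=256

256


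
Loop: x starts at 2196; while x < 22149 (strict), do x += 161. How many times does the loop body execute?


Step 1: x goes from 2196 toward 22149 by 161; the body runs while x<22149, so iterations = ceil((bound-start)/step)
Step 2: Distance=19953
Step 3: ceil(19953/161)=124

124


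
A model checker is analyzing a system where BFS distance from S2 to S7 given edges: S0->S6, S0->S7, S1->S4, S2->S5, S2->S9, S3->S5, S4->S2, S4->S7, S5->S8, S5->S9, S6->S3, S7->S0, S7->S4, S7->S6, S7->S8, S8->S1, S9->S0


BFS layer-by-layer from S2:
  dist 0: {S2}
  dist 1: {S5, S9}
  dist 2: {S0, S8}
  dist 3: {S1, S6, S7}
  -> S7 reached at distance 3
Shortest path length = 3

3


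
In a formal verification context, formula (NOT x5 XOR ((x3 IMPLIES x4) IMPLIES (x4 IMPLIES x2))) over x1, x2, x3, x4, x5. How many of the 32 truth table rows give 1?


Formula: (NOT x5 XOR ((x3 IMPLIES x4) IMPLIES (x4 IMPLIES x2))) over 5 vars (32 rows)
Evaluate each row (x1, x2, x3, x4, x5 as bits, MSB first):
  row 0 [00000]: (NOT 0 XOR ((0 IMPLIES 0) IMPLIES (0 IMPLIES 0))) -> 0
  row 1 [00001]: (NOT 1 XOR ((0 IMPLIES 0) IMPLIES (0 IMPLIES 0))) -> 1
  row 2 [00010]: (NOT 0 XOR ((0 IMPLIES 1) IMPLIES (1 IMPLIES 0))) -> 1
  row 3 [00011]: (NOT 1 XOR ((0 IMPLIES 1) IMPLIES (1 IMPLIES 0))) -> 0
  row 4 [00100]: (NOT 0 XOR ((1 IMPLIES 0) IMPLIES (0 IMPLIES 0))) -> 0
  row 5 [00101]: (NOT 1 XOR ((1 IMPLIES 0) IMPLIES (0 IMPLIES 0))) -> 1
  row 6 [00110]: (NOT 0 XOR ((1 IMPLIES 1) IMPLIES (1 IMPLIES 0))) -> 1
  row 7 [00111]: (NOT 1 XOR ((1 IMPLIES 1) IMPLIES (1 IMPLIES 0))) -> 0
  row 8 [01000]: (NOT 0 XOR ((0 IMPLIES 0) IMPLIES (0 IMPLIES 1))) -> 0
  row 9 [01001]: (NOT 1 XOR ((0 IMPLIES 0) IMPLIES (0 IMPLIES 1))) -> 1
  row 10 [01010]: (NOT 0 XOR ((0 IMPLIES 1) IMPLIES (1 IMPLIES 1))) -> 0
  row 11 [01011]: (NOT 1 XOR ((0 IMPLIES 1) IMPLIES (1 IMPLIES 1))) -> 1
  row 12 [01100]: (NOT 0 XOR ((1 IMPLIES 0) IMPLIES (0 IMPLIES 1))) -> 0
  row 13 [01101]: (NOT 1 XOR ((1 IMPLIES 0) IMPLIES (0 IMPLIES 1))) -> 1
  row 14 [01110]: (NOT 0 XOR ((1 IMPLIES 1) IMPLIES (1 IMPLIES 1))) -> 0
  row 15 [01111]: (NOT 1 XOR ((1 IMPLIES 1) IMPLIES (1 IMPLIES 1))) -> 1
  row 16 [10000]: (NOT 0 XOR ((0 IMPLIES 0) IMPLIES (0 IMPLIES 0))) -> 0
  row 17 [10001]: (NOT 1 XOR ((0 IMPLIES 0) IMPLIES (0 IMPLIES 0))) -> 1
  row 18 [10010]: (NOT 0 XOR ((0 IMPLIES 1) IMPLIES (1 IMPLIES 0))) -> 1
  row 19 [10011]: (NOT 1 XOR ((0 IMPLIES 1) IMPLIES (1 IMPLIES 0))) -> 0
  row 20 [10100]: (NOT 0 XOR ((1 IMPLIES 0) IMPLIES (0 IMPLIES 0))) -> 0
  row 21 [10101]: (NOT 1 XOR ((1 IMPLIES 0) IMPLIES (0 IMPLIES 0))) -> 1
  row 22 [10110]: (NOT 0 XOR ((1 IMPLIES 1) IMPLIES (1 IMPLIES 0))) -> 1
  row 23 [10111]: (NOT 1 XOR ((1 IMPLIES 1) IMPLIES (1 IMPLIES 0))) -> 0
  row 24 [11000]: (NOT 0 XOR ((0 IMPLIES 0) IMPLIES (0 IMPLIES 1))) -> 0
  row 25 [11001]: (NOT 1 XOR ((0 IMPLIES 0) IMPLIES (0 IMPLIES 1))) -> 1
  row 26 [11010]: (NOT 0 XOR ((0 IMPLIES 1) IMPLIES (1 IMPLIES 1))) -> 0
  row 27 [11011]: (NOT 1 XOR ((0 IMPLIES 1) IMPLIES (1 IMPLIES 1))) -> 1
  row 28 [11100]: (NOT 0 XOR ((1 IMPLIES 0) IMPLIES (0 IMPLIES 1))) -> 0
  row 29 [11101]: (NOT 1 XOR ((1 IMPLIES 0) IMPLIES (0 IMPLIES 1))) -> 1
  row 30 [11110]: (NOT 0 XOR ((1 IMPLIES 1) IMPLIES (1 IMPLIES 1))) -> 0
  row 31 [11111]: (NOT 1 XOR ((1 IMPLIES 1) IMPLIES (1 IMPLIES 1))) -> 1
Full result column, 8 rows per line (x1,x2 fixed per line; x3,x4,x5 runs 000..111 left to right):
  rows 0-7 [x1,x2=00]: 01100110  (ones: 4)
  rows 8-15 [x1,x2=01]: 01010101  (ones: 4)
  rows 16-23 [x1,x2=10]: 01100110  (ones: 4)
  rows 24-31 [x1,x2=11]: 01010101  (ones: 4)
Count of 1-rows = 4+4+4+4 = 16

16


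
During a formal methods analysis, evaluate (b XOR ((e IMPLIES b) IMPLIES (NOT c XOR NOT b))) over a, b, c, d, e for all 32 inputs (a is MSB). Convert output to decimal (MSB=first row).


Formula: (b XOR ((e IMPLIES b) IMPLIES (NOT c XOR NOT b))) over a, b, c, d, e (32 rows)
Evaluate each row (bits = a,b,c,d,e, MSB first):
  row 0 [00000]: (0 XOR ((0 IMPLIES 0) IMPLIES (NOT 0 XOR NOT 0))) -> 0
  row 1 [00001]: (0 XOR ((1 IMPLIES 0) IMPLIES (NOT 0 XOR NOT 0))) -> 1
  row 2 [00010]: (0 XOR ((0 IMPLIES 0) IMPLIES (NOT 0 XOR NOT 0))) -> 0
  row 3 [00011]: (0 XOR ((1 IMPLIES 0) IMPLIES (NOT 0 XOR NOT 0))) -> 1
  row 4 [00100]: (0 XOR ((0 IMPLIES 0) IMPLIES (NOT 1 XOR NOT 0))) -> 1
  row 5 [00101]: (0 XOR ((1 IMPLIES 0) IMPLIES (NOT 1 XOR NOT 0))) -> 1
  row 6 [00110]: (0 XOR ((0 IMPLIES 0) IMPLIES (NOT 1 XOR NOT 0))) -> 1
  row 7 [00111]: (0 XOR ((1 IMPLIES 0) IMPLIES (NOT 1 XOR NOT 0))) -> 1
  row 8 [01000]: (1 XOR ((0 IMPLIES 1) IMPLIES (NOT 0 XOR NOT 1))) -> 0
  row 9 [01001]: (1 XOR ((1 IMPLIES 1) IMPLIES (NOT 0 XOR NOT 1))) -> 0
  row 10 [01010]: (1 XOR ((0 IMPLIES 1) IMPLIES (NOT 0 XOR NOT 1))) -> 0
  row 11 [01011]: (1 XOR ((1 IMPLIES 1) IMPLIES (NOT 0 XOR NOT 1))) -> 0
  row 12 [01100]: (1 XOR ((0 IMPLIES 1) IMPLIES (NOT 1 XOR NOT 1))) -> 1
  row 13 [01101]: (1 XOR ((1 IMPLIES 1) IMPLIES (NOT 1 XOR NOT 1))) -> 1
  row 14 [01110]: (1 XOR ((0 IMPLIES 1) IMPLIES (NOT 1 XOR NOT 1))) -> 1
  row 15 [01111]: (1 XOR ((1 IMPLIES 1) IMPLIES (NOT 1 XOR NOT 1))) -> 1
  row 16 [10000]: (0 XOR ((0 IMPLIES 0) IMPLIES (NOT 0 XOR NOT 0))) -> 0
  row 17 [10001]: (0 XOR ((1 IMPLIES 0) IMPLIES (NOT 0 XOR NOT 0))) -> 1
  row 18 [10010]: (0 XOR ((0 IMPLIES 0) IMPLIES (NOT 0 XOR NOT 0))) -> 0
  row 19 [10011]: (0 XOR ((1 IMPLIES 0) IMPLIES (NOT 0 XOR NOT 0))) -> 1
  row 20 [10100]: (0 XOR ((0 IMPLIES 0) IMPLIES (NOT 1 XOR NOT 0))) -> 1
  row 21 [10101]: (0 XOR ((1 IMPLIES 0) IMPLIES (NOT 1 XOR NOT 0))) -> 1
  row 22 [10110]: (0 XOR ((0 IMPLIES 0) IMPLIES (NOT 1 XOR NOT 0))) -> 1
  row 23 [10111]: (0 XOR ((1 IMPLIES 0) IMPLIES (NOT 1 XOR NOT 0))) -> 1
  row 24 [11000]: (1 XOR ((0 IMPLIES 1) IMPLIES (NOT 0 XOR NOT 1))) -> 0
  row 25 [11001]: (1 XOR ((1 IMPLIES 1) IMPLIES (NOT 0 XOR NOT 1))) -> 0
  row 26 [11010]: (1 XOR ((0 IMPLIES 1) IMPLIES (NOT 0 XOR NOT 1))) -> 0
  row 27 [11011]: (1 XOR ((1 IMPLIES 1) IMPLIES (NOT 0 XOR NOT 1))) -> 0
  row 28 [11100]: (1 XOR ((0 IMPLIES 1) IMPLIES (NOT 1 XOR NOT 1))) -> 1
  row 29 [11101]: (1 XOR ((1 IMPLIES 1) IMPLIES (NOT 1 XOR NOT 1))) -> 1
  row 30 [11110]: (1 XOR ((0 IMPLIES 1) IMPLIES (NOT 1 XOR NOT 1))) -> 1
  row 31 [11111]: (1 XOR ((1 IMPLIES 1) IMPLIES (NOT 1 XOR NOT 1))) -> 1
Full result column, 4 rows per line (a,b,c fixed per line; d,e runs 00..11 left to right):
  rows 0-3 [a,b,c=000]: 0101  = hex 5
  rows 4-7 [a,b,c=001]: 1111  = hex F
  rows 8-11 [a,b,c=010]: 0000  = hex 0
  rows 12-15 [a,b,c=011]: 1111  = hex F
  rows 16-19 [a,b,c=100]: 0101  = hex 5
  rows 20-23 [a,b,c=101]: 1111  = hex F
  rows 24-27 [a,b,c=110]: 0000  = hex 0
  rows 28-31 [a,b,c=111]: 1111  = hex F
Output column (row 0 .. row 31) = 01011111000011110101111100001111
Output column grouped in 4s = 0101 1111 0000 1111 0101 1111 0000 1111 = 0x5F0F5F0F
Convert to decimal digit by digit (value = value*16 + digit):
  5 -> 5
  5*16 + 15 (F) = 95
  95*16 + 0 = 1520
  1520*16 + 15 (F) = 24335
  24335*16 + 5 = 389365
  389365*16 + 15 (F) = 6229855
  6229855*16 + 0 = 99677680
  99677680*16 + 15 (F) = 1594842895
Decimal = 1594842895

1594842895


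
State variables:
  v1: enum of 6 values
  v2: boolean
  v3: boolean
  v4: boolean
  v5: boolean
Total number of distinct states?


State space = product of domain sizes of all variables.
Domain sizes:
  v1 (enum of 6 values): 6
  v2 (boolean): 2
  v3 (boolean): 2
  v4 (boolean): 2
  v5 (boolean): 2
Product = 6 * 2 * 2 * 2 * 2 = 96

96


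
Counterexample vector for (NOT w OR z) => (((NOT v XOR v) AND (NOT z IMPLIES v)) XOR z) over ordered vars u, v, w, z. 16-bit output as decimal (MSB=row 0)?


F1 = (NOT w OR z)
F2 = (((NOT v XOR v) AND (NOT z IMPLIES v)) XOR z)
Counterexample to F1=>F2 is where F1=1 and F2=0.
Evaluate each row (bits = u,v,w,z, MSB first):
  row 0 [0000]: F1=1 F2=0 -> F1&~F2 -> 1
  row 1 [0001]: F1=1 F2=0 -> F1&~F2 -> 1
  row 2 [0010]: F1=0 F2=0 -> F1&~F2 -> 0
  row 3 [0011]: F1=1 F2=0 -> F1&~F2 -> 1
  row 4 [0100]: F1=1 F2=1 -> F1&~F2 -> 0
  row 5 [0101]: F1=1 F2=0 -> F1&~F2 -> 1
  row 6 [0110]: F1=0 F2=1 -> F1&~F2 -> 0
  row 7 [0111]: F1=1 F2=0 -> F1&~F2 -> 1
  row 8 [1000]: F1=1 F2=0 -> F1&~F2 -> 1
  row 9 [1001]: F1=1 F2=0 -> F1&~F2 -> 1
  row 10 [1010]: F1=0 F2=0 -> F1&~F2 -> 0
  row 11 [1011]: F1=1 F2=0 -> F1&~F2 -> 1
  row 12 [1100]: F1=1 F2=1 -> F1&~F2 -> 0
  row 13 [1101]: F1=1 F2=0 -> F1&~F2 -> 1
  row 14 [1110]: F1=0 F2=1 -> F1&~F2 -> 0
  row 15 [1111]: F1=1 F2=0 -> F1&~F2 -> 1
Full result column, 4 rows per line (u,v fixed per line; w,z runs 00..11 left to right):
  rows 0-3 [u,v=00]: 1101  = hex D
  rows 4-7 [u,v=01]: 0101  = hex 5
  rows 8-11 [u,v=10]: 1101  = hex D
  rows 12-15 [u,v=11]: 0101  = hex 5
Counterexample vector (row 0 .. row 15) = 1101010111010101
Output column grouped in 4s = 1101 0101 1101 0101 = 0xD5D5
Convert to decimal digit by digit (value = value*16 + digit):
  D -> 13
  13*16 + 5 = 213
  213*16 + 13 (D) = 3421
  3421*16 + 5 = 54741
Decimal = 54741

54741


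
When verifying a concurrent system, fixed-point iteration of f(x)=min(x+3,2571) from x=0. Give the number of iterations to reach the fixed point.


Step 1: x=0, cap=2571, increment=3
Step 2: x grows by 3 each step until capped at 2571; fixed point is x=2571
Step 3: iterations = ceil(2571/3) = 857

857


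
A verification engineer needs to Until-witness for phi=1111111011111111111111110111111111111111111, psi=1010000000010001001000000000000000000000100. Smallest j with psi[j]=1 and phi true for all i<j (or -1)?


(phi U psi) at 0: need smallest j with psi[j]=1 and phi[i]=1 for all i in [0,j).
Scan from step 0:
  step 0: psi=1 and phi held for [0,0) -> witness found
Witness step = 0

0


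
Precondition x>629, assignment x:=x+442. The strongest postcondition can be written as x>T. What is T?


Formula: sp(P, x:=E) = exists old_x. (x = E[old_x/x]) AND P[old_x/x] (old_x is the value of x before the assignment; eliminate old_x by solving x = E[old_x/x] for old_x)
Step 1: Precondition P: x>629, i.e. old_x > 629
Step 2: Assignment gives x = old_x + 442, so old_x = x - 442
Step 3: Substitute into P: x - 442 > 629
Step 4: Simplify: x > 629+442 = 1071

1071


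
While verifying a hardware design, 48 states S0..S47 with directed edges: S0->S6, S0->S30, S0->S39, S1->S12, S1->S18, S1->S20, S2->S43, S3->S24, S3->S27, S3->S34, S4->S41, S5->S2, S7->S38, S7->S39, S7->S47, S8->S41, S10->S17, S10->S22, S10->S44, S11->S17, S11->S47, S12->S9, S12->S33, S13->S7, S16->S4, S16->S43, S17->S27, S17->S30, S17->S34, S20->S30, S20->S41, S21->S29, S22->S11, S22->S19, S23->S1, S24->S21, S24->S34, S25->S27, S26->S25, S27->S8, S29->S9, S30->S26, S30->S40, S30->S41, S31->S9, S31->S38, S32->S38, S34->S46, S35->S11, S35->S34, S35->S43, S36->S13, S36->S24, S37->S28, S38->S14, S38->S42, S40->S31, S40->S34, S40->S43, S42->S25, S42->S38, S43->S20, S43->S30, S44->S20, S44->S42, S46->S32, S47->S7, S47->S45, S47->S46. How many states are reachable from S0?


BFS from S0:
  layer 0: {S0}
  layer 1: {S6, S30, S39}
  layer 2: {S26, S40, S41}
  layer 3: {S25, S31, S34, S43}
  layer 4: {S9, S20, S27, S38, S46}
  layer 5: {S8, S14, S32, S42}
Reachable set: {S0, S6, S8, S9, S14, S20, S25, S26, S27, S30, S31, S32, S34, S38, S39, S40, S41, S42, S43, S46}
Count = 20

20


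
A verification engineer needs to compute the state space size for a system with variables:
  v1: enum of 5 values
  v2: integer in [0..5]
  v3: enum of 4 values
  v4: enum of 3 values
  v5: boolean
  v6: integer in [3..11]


State space = product of domain sizes of all variables.
Domain sizes:
  v1 (enum of 5 values): 5
  v2 (integer in [0..5]): 6
  v3 (enum of 4 values): 4
  v4 (enum of 3 values): 3
  v5 (boolean): 2
  v6 (integer in [3..11]): 9
Product = 5 * 6 * 4 * 3 * 2 * 9 = 6480

6480


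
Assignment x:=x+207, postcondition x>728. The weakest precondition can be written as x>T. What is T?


Formula: wp(x:=E, P) = P[E/x] (substitute E for x in postcondition)
Step 1: Postcondition: x>728
Step 2: Substitute x+207 for x: x+207>728
Step 3: Solve for x: x > 728-207 = 521

521


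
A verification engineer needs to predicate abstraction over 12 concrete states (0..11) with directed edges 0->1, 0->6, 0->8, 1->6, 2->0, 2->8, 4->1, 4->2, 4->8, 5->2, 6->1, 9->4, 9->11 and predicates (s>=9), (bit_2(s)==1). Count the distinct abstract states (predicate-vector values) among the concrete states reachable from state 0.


BFS from 0:
Concrete reachable: {0, 1, 6, 8}
Abstract via predicates (s>=9), (bit_2(s)==1):
  (0,0) <- {0, 1, 8}
  (0,1) <- {6}
Distinct abstract states = 2

2


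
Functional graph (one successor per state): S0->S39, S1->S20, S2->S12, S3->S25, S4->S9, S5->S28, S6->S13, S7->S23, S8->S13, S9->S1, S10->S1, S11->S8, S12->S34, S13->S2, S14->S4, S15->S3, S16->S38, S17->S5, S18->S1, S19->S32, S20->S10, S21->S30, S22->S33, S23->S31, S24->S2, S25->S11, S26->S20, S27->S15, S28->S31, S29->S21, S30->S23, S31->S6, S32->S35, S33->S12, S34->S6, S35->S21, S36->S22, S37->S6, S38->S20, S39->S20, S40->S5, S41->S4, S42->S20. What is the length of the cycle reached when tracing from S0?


Trace from S0 until a state repeats:
  S0 -> S39 -> S20 -> S10 -> S1 -> S20
S20 first seen at step 2, revisited at step 5.
Cycle length = 5 - 2 = 3

3


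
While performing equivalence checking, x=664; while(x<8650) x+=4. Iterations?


Step 1: x goes from 664 toward 8650 by 4; the body runs while x<8650, so iterations = ceil((bound-start)/step)
Step 2: Distance=7986
Step 3: ceil(7986/4)=1997

1997


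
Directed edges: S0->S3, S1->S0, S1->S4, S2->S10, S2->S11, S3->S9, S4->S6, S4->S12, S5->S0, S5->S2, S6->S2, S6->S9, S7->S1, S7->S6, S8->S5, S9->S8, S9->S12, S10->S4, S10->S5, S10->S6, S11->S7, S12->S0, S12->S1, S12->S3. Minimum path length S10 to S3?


BFS layer-by-layer from S10:
  dist 0: {S10}
  dist 1: {S4, S5, S6}
  dist 2: {S0, S2, S9, S12}
  dist 3: {S1, S3, S8, S11}
  -> S3 reached at distance 3
Shortest path length = 3

3


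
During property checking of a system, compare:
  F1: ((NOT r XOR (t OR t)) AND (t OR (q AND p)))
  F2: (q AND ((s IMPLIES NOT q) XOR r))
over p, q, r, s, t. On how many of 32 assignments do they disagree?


F1 = ((NOT r XOR (t OR t)) AND (t OR (q AND p)))
F2 = (q AND ((s IMPLIES NOT q) XOR r))
Evaluate both on each of 32 rows (bits = p,q,r,s,t):
  row 0 [00000]: F1=0 F2=0 -> 0
  row 1 [00001]: F1=0 F2=0 -> 0
  row 2 [00010]: F1=0 F2=0 -> 0
  row 3 [00011]: F1=0 F2=0 -> 0
  row 4 [00100]: F1=0 F2=0 -> 0
  row 5 [00101]: F1=1 F2=0 (differ) -> 1
  row 6 [00110]: F1=0 F2=0 -> 0
  row 7 [00111]: F1=1 F2=0 (differ) -> 1
  row 8 [01000]: F1=0 F2=1 (differ) -> 1
  row 9 [01001]: F1=0 F2=1 (differ) -> 1
  row 10 [01010]: F1=0 F2=0 -> 0
  row 11 [01011]: F1=0 F2=0 -> 0
  row 12 [01100]: F1=0 F2=0 -> 0
  row 13 [01101]: F1=1 F2=0 (differ) -> 1
  row 14 [01110]: F1=0 F2=1 (differ) -> 1
  row 15 [01111]: F1=1 F2=1 -> 0
  row 16 [10000]: F1=0 F2=0 -> 0
  row 17 [10001]: F1=0 F2=0 -> 0
  row 18 [10010]: F1=0 F2=0 -> 0
  row 19 [10011]: F1=0 F2=0 -> 0
  row 20 [10100]: F1=0 F2=0 -> 0
  row 21 [10101]: F1=1 F2=0 (differ) -> 1
  row 22 [10110]: F1=0 F2=0 -> 0
  row 23 [10111]: F1=1 F2=0 (differ) -> 1
  row 24 [11000]: F1=1 F2=1 -> 0
  row 25 [11001]: F1=0 F2=1 (differ) -> 1
  row 26 [11010]: F1=1 F2=0 (differ) -> 1
  row 27 [11011]: F1=0 F2=0 -> 0
  row 28 [11100]: F1=0 F2=0 -> 0
  row 29 [11101]: F1=1 F2=0 (differ) -> 1
  row 30 [11110]: F1=0 F2=1 (differ) -> 1
  row 31 [11111]: F1=1 F2=1 -> 0
Full result column, 8 rows per line (p,q fixed per line; r,s,t runs 000..111 left to right):
  rows 0-7 [p,q=00]: 00000101  (ones: 2)
  rows 8-15 [p,q=01]: 11000110  (ones: 4)
  rows 16-23 [p,q=10]: 00000101  (ones: 2)
  rows 24-31 [p,q=11]: 01100110  (ones: 4)
Disagreements = 2+4+2+4 = 12

12


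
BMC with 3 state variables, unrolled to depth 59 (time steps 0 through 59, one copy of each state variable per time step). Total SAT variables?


BMC unrolls to depth k, creating one copy of each state var for steps 0..k.
Step count = 59 + 1 = 60 (steps 0 through 59)
Vars per step = 3
Total = 3 * 60 = 180

180


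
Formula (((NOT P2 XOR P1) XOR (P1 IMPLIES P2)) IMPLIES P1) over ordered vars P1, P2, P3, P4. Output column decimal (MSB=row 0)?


Formula: (((NOT P2 XOR P1) XOR (P1 IMPLIES P2)) IMPLIES P1) over P1, P2, P3, P4 (16 rows)
Evaluate each row (bits = P1,P2,P3,P4, MSB first):
  row 0 [0000]: (((NOT 0 XOR 0) XOR (0 IMPLIES 0)) IMPLIES 0) -> 1
  row 1 [0001]: (((NOT 0 XOR 0) XOR (0 IMPLIES 0)) IMPLIES 0) -> 1
  row 2 [0010]: (((NOT 0 XOR 0) XOR (0 IMPLIES 0)) IMPLIES 0) -> 1
  row 3 [0011]: (((NOT 0 XOR 0) XOR (0 IMPLIES 0)) IMPLIES 0) -> 1
  row 4 [0100]: (((NOT 1 XOR 0) XOR (0 IMPLIES 1)) IMPLIES 0) -> 0
  row 5 [0101]: (((NOT 1 XOR 0) XOR (0 IMPLIES 1)) IMPLIES 0) -> 0
  row 6 [0110]: (((NOT 1 XOR 0) XOR (0 IMPLIES 1)) IMPLIES 0) -> 0
  row 7 [0111]: (((NOT 1 XOR 0) XOR (0 IMPLIES 1)) IMPLIES 0) -> 0
  row 8 [1000]: (((NOT 0 XOR 1) XOR (1 IMPLIES 0)) IMPLIES 1) -> 1
  row 9 [1001]: (((NOT 0 XOR 1) XOR (1 IMPLIES 0)) IMPLIES 1) -> 1
  row 10 [1010]: (((NOT 0 XOR 1) XOR (1 IMPLIES 0)) IMPLIES 1) -> 1
  row 11 [1011]: (((NOT 0 XOR 1) XOR (1 IMPLIES 0)) IMPLIES 1) -> 1
  row 12 [1100]: (((NOT 1 XOR 1) XOR (1 IMPLIES 1)) IMPLIES 1) -> 1
  row 13 [1101]: (((NOT 1 XOR 1) XOR (1 IMPLIES 1)) IMPLIES 1) -> 1
  row 14 [1110]: (((NOT 1 XOR 1) XOR (1 IMPLIES 1)) IMPLIES 1) -> 1
  row 15 [1111]: (((NOT 1 XOR 1) XOR (1 IMPLIES 1)) IMPLIES 1) -> 1
Full result column, 4 rows per line (P1,P2 fixed per line; P3,P4 runs 00..11 left to right):
  rows 0-3 [P1,P2=00]: 1111  = hex F
  rows 4-7 [P1,P2=01]: 0000  = hex 0
  rows 8-11 [P1,P2=10]: 1111  = hex F
  rows 12-15 [P1,P2=11]: 1111  = hex F
Output column (row 0 .. row 15) = 1111000011111111
Output column grouped in 4s = 1111 0000 1111 1111 = 0xF0FF
Convert to decimal digit by digit (value = value*16 + digit):
  F -> 15
  15*16 + 0 = 240
  240*16 + 15 (F) = 3855
  3855*16 + 15 (F) = 61695
Decimal = 61695

61695


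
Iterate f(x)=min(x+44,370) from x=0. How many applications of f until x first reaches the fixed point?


Step 1: x=0, cap=370, increment=44
Step 2: x grows by 44 each step until capped at 370; fixed point is x=370
Step 3: iterations = ceil(370/44) = 9

9


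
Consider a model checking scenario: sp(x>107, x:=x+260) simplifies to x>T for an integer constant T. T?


Formula: sp(P, x:=E) = exists old_x. (x = E[old_x/x]) AND P[old_x/x] (old_x is the value of x before the assignment; eliminate old_x by solving x = E[old_x/x] for old_x)
Step 1: Precondition P: x>107, i.e. old_x > 107
Step 2: Assignment gives x = old_x + 260, so old_x = x - 260
Step 3: Substitute into P: x - 260 > 107
Step 4: Simplify: x > 107+260 = 367

367


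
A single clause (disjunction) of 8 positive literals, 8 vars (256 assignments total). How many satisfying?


Step 1: Total=2^8=256
Step 2: Unsat when all 8 false: 2^0=1
Step 3: Sat=256-1=255

255


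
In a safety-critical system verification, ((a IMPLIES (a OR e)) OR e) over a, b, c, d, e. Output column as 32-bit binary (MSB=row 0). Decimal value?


Formula: ((a IMPLIES (a OR e)) OR e) over a, b, c, d, e (32 rows)
Evaluate each row (bits = a,b,c,d,e, MSB first):
  row 0 [00000]: ((0 IMPLIES (0 OR 0)) OR 0) -> 1
  row 1 [00001]: ((0 IMPLIES (0 OR 1)) OR 1) -> 1
  row 2 [00010]: ((0 IMPLIES (0 OR 0)) OR 0) -> 1
  row 3 [00011]: ((0 IMPLIES (0 OR 1)) OR 1) -> 1
  row 4 [00100]: ((0 IMPLIES (0 OR 0)) OR 0) -> 1
  row 5 [00101]: ((0 IMPLIES (0 OR 1)) OR 1) -> 1
  row 6 [00110]: ((0 IMPLIES (0 OR 0)) OR 0) -> 1
  row 7 [00111]: ((0 IMPLIES (0 OR 1)) OR 1) -> 1
  row 8 [01000]: ((0 IMPLIES (0 OR 0)) OR 0) -> 1
  row 9 [01001]: ((0 IMPLIES (0 OR 1)) OR 1) -> 1
  row 10 [01010]: ((0 IMPLIES (0 OR 0)) OR 0) -> 1
  row 11 [01011]: ((0 IMPLIES (0 OR 1)) OR 1) -> 1
  row 12 [01100]: ((0 IMPLIES (0 OR 0)) OR 0) -> 1
  row 13 [01101]: ((0 IMPLIES (0 OR 1)) OR 1) -> 1
  row 14 [01110]: ((0 IMPLIES (0 OR 0)) OR 0) -> 1
  row 15 [01111]: ((0 IMPLIES (0 OR 1)) OR 1) -> 1
  row 16 [10000]: ((1 IMPLIES (1 OR 0)) OR 0) -> 1
  row 17 [10001]: ((1 IMPLIES (1 OR 1)) OR 1) -> 1
  row 18 [10010]: ((1 IMPLIES (1 OR 0)) OR 0) -> 1
  row 19 [10011]: ((1 IMPLIES (1 OR 1)) OR 1) -> 1
  row 20 [10100]: ((1 IMPLIES (1 OR 0)) OR 0) -> 1
  row 21 [10101]: ((1 IMPLIES (1 OR 1)) OR 1) -> 1
  row 22 [10110]: ((1 IMPLIES (1 OR 0)) OR 0) -> 1
  row 23 [10111]: ((1 IMPLIES (1 OR 1)) OR 1) -> 1
  row 24 [11000]: ((1 IMPLIES (1 OR 0)) OR 0) -> 1
  row 25 [11001]: ((1 IMPLIES (1 OR 1)) OR 1) -> 1
  row 26 [11010]: ((1 IMPLIES (1 OR 0)) OR 0) -> 1
  row 27 [11011]: ((1 IMPLIES (1 OR 1)) OR 1) -> 1
  row 28 [11100]: ((1 IMPLIES (1 OR 0)) OR 0) -> 1
  row 29 [11101]: ((1 IMPLIES (1 OR 1)) OR 1) -> 1
  row 30 [11110]: ((1 IMPLIES (1 OR 0)) OR 0) -> 1
  row 31 [11111]: ((1 IMPLIES (1 OR 1)) OR 1) -> 1
Full result column, 4 rows per line (a,b,c fixed per line; d,e runs 00..11 left to right):
  rows 0-3 [a,b,c=000]: 1111  = hex F
  rows 4-7 [a,b,c=001]: 1111  = hex F
  rows 8-11 [a,b,c=010]: 1111  = hex F
  rows 12-15 [a,b,c=011]: 1111  = hex F
  rows 16-19 [a,b,c=100]: 1111  = hex F
  rows 20-23 [a,b,c=101]: 1111  = hex F
  rows 24-27 [a,b,c=110]: 1111  = hex F
  rows 28-31 [a,b,c=111]: 1111  = hex F
Output column (row 0 .. row 31) = 11111111111111111111111111111111
Output column grouped in 4s = 1111 1111 1111 1111 1111 1111 1111 1111 = 0xFFFFFFFF
Convert to decimal digit by digit (value = value*16 + digit):
  F -> 15
  15*16 + 15 (F) = 255
  255*16 + 15 (F) = 4095
  4095*16 + 15 (F) = 65535
  65535*16 + 15 (F) = 1048575
  1048575*16 + 15 (F) = 16777215
  16777215*16 + 15 (F) = 268435455
  268435455*16 + 15 (F) = 4294967295
Decimal = 4294967295

4294967295


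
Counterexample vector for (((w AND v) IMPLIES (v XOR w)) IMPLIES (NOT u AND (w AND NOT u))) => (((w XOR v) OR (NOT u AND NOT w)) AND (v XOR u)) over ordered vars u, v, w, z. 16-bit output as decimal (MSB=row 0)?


F1 = (((w AND v) IMPLIES (v XOR w)) IMPLIES (NOT u AND (w AND NOT u)))
F2 = (((w XOR v) OR (NOT u AND NOT w)) AND (v XOR u))
Counterexample to F1=>F2 is where F1=1 and F2=0.
Evaluate each row (bits = u,v,w,z, MSB first):
  row 0 [0000]: F1=0 F2=0 -> F1&~F2 -> 0
  row 1 [0001]: F1=0 F2=0 -> F1&~F2 -> 0
  row 2 [0010]: F1=1 F2=0 -> F1&~F2 -> 1
  row 3 [0011]: F1=1 F2=0 -> F1&~F2 -> 1
  row 4 [0100]: F1=0 F2=1 -> F1&~F2 -> 0
  row 5 [0101]: F1=0 F2=1 -> F1&~F2 -> 0
  row 6 [0110]: F1=1 F2=0 -> F1&~F2 -> 1
  row 7 [0111]: F1=1 F2=0 -> F1&~F2 -> 1
  row 8 [1000]: F1=0 F2=0 -> F1&~F2 -> 0
  row 9 [1001]: F1=0 F2=0 -> F1&~F2 -> 0
  row 10 [1010]: F1=0 F2=1 -> F1&~F2 -> 0
  row 11 [1011]: F1=0 F2=1 -> F1&~F2 -> 0
  row 12 [1100]: F1=0 F2=0 -> F1&~F2 -> 0
  row 13 [1101]: F1=0 F2=0 -> F1&~F2 -> 0
  row 14 [1110]: F1=1 F2=0 -> F1&~F2 -> 1
  row 15 [1111]: F1=1 F2=0 -> F1&~F2 -> 1
Full result column, 4 rows per line (u,v fixed per line; w,z runs 00..11 left to right):
  rows 0-3 [u,v=00]: 0011  = hex 3
  rows 4-7 [u,v=01]: 0011  = hex 3
  rows 8-11 [u,v=10]: 0000  = hex 0
  rows 12-15 [u,v=11]: 0011  = hex 3
Counterexample vector (row 0 .. row 15) = 0011001100000011
Output column grouped in 4s = 0011 0011 0000 0011 = 0x3303
Convert to decimal digit by digit (value = value*16 + digit):
  3 -> 3
  3*16 + 3 = 51
  51*16 + 0 = 816
  816*16 + 3 = 13059
Decimal = 13059

13059


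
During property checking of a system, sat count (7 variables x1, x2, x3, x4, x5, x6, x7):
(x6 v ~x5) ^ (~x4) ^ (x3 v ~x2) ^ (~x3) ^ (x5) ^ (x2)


CNF with 6 clauses over 7 vars (128 assignments).
An assignment satisfies CNF iff every clause has >=1 true literal.
Check each row (bits = x1,x2,x3,x4,x5,x6,x7; clause T/F shown):
  row 0 [0000000]: clauses=TTTTFF -> 0
  row 1 [0000001]: clauses=TTTTFF -> 0
  row 2 [0000010]: clauses=TTTTFF -> 0
  row 3 [0000011]: clauses=TTTTFF -> 0
  row 4 [0000100]: clauses=FTTTTF -> 0
  (every remaining row is evaluated the same way; all 128 results are listed next)
Full result column, 8 rows per line (x1,x2,x3,x4 fixed per line; x5,x6,x7 runs 000..111 left to right):
  rows 0-7 [x1,x2,x3,x4=0000]: 00000000  (ones: 0)
  rows 8-15 [x1,x2,x3,x4=0001]: 00000000  (ones: 0)
  rows 16-23 [x1,x2,x3,x4=0010]: 00000000  (ones: 0)
  rows 24-31 [x1,x2,x3,x4=0011]: 00000000  (ones: 0)
  rows 32-39 [x1,x2,x3,x4=0100]: 00000000  (ones: 0)
  rows 40-47 [x1,x2,x3,x4=0101]: 00000000  (ones: 0)
  rows 48-55 [x1,x2,x3,x4=0110]: 00000000  (ones: 0)
  rows 56-63 [x1,x2,x3,x4=0111]: 00000000  (ones: 0)
  rows 64-71 [x1,x2,x3,x4=1000]: 00000000  (ones: 0)
  rows 72-79 [x1,x2,x3,x4=1001]: 00000000  (ones: 0)
  rows 80-87 [x1,x2,x3,x4=1010]: 00000000  (ones: 0)
  rows 88-95 [x1,x2,x3,x4=1011]: 00000000  (ones: 0)
  rows 96-103 [x1,x2,x3,x4=1100]: 00000000  (ones: 0)
  rows 104-111 [x1,x2,x3,x4=1101]: 00000000  (ones: 0)
  rows 112-119 [x1,x2,x3,x4=1110]: 00000000  (ones: 0)
  rows 120-127 [x1,x2,x3,x4=1111]: 00000000  (ones: 0)
Satisfying assignments = 0+0+0+0+0+0+0+0+0+0+0+0+0+0+0+0 = 0

0


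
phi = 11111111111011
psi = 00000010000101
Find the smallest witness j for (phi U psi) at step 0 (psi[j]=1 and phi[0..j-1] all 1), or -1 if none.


(phi U psi) at 0: need smallest j with psi[j]=1 and phi[i]=1 for all i in [0,j).
Scan from step 0:
  step 0: phi=1, psi=0 -> continue
  step 1: phi=1, psi=0 -> continue
  step 2: phi=1, psi=0 -> continue
  step 3: phi=1, psi=0 -> continue
  step 6: psi=1 and phi held for [0,6) -> witness found
Witness step = 6

6


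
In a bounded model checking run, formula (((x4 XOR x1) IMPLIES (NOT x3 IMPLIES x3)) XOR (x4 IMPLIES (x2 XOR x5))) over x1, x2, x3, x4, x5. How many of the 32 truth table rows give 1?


Formula: (((x4 XOR x1) IMPLIES (NOT x3 IMPLIES x3)) XOR (x4 IMPLIES (x2 XOR x5))) over 5 vars (32 rows)
Evaluate each row (x1, x2, x3, x4, x5 as bits, MSB first):
  row 0 [00000]: (((0 XOR 0) IMPLIES (NOT 0 IMPLIES 0)) XOR (0 IMPLIES (0 XOR 0))) -> 0
  row 1 [00001]: (((0 XOR 0) IMPLIES (NOT 0 IMPLIES 0)) XOR (0 IMPLIES (0 XOR 1))) -> 0
  row 2 [00010]: (((1 XOR 0) IMPLIES (NOT 0 IMPLIES 0)) XOR (1 IMPLIES (0 XOR 0))) -> 0
  row 3 [00011]: (((1 XOR 0) IMPLIES (NOT 0 IMPLIES 0)) XOR (1 IMPLIES (0 XOR 1))) -> 1
  row 4 [00100]: (((0 XOR 0) IMPLIES (NOT 1 IMPLIES 1)) XOR (0 IMPLIES (0 XOR 0))) -> 0
  row 5 [00101]: (((0 XOR 0) IMPLIES (NOT 1 IMPLIES 1)) XOR (0 IMPLIES (0 XOR 1))) -> 0
  row 6 [00110]: (((1 XOR 0) IMPLIES (NOT 1 IMPLIES 1)) XOR (1 IMPLIES (0 XOR 0))) -> 1
  row 7 [00111]: (((1 XOR 0) IMPLIES (NOT 1 IMPLIES 1)) XOR (1 IMPLIES (0 XOR 1))) -> 0
  row 8 [01000]: (((0 XOR 0) IMPLIES (NOT 0 IMPLIES 0)) XOR (0 IMPLIES (1 XOR 0))) -> 0
  row 9 [01001]: (((0 XOR 0) IMPLIES (NOT 0 IMPLIES 0)) XOR (0 IMPLIES (1 XOR 1))) -> 0
  row 10 [01010]: (((1 XOR 0) IMPLIES (NOT 0 IMPLIES 0)) XOR (1 IMPLIES (1 XOR 0))) -> 1
  row 11 [01011]: (((1 XOR 0) IMPLIES (NOT 0 IMPLIES 0)) XOR (1 IMPLIES (1 XOR 1))) -> 0
  row 12 [01100]: (((0 XOR 0) IMPLIES (NOT 1 IMPLIES 1)) XOR (0 IMPLIES (1 XOR 0))) -> 0
  row 13 [01101]: (((0 XOR 0) IMPLIES (NOT 1 IMPLIES 1)) XOR (0 IMPLIES (1 XOR 1))) -> 0
  row 14 [01110]: (((1 XOR 0) IMPLIES (NOT 1 IMPLIES 1)) XOR (1 IMPLIES (1 XOR 0))) -> 0
  row 15 [01111]: (((1 XOR 0) IMPLIES (NOT 1 IMPLIES 1)) XOR (1 IMPLIES (1 XOR 1))) -> 1
  row 16 [10000]: (((0 XOR 1) IMPLIES (NOT 0 IMPLIES 0)) XOR (0 IMPLIES (0 XOR 0))) -> 1
  row 17 [10001]: (((0 XOR 1) IMPLIES (NOT 0 IMPLIES 0)) XOR (0 IMPLIES (0 XOR 1))) -> 1
  row 18 [10010]: (((1 XOR 1) IMPLIES (NOT 0 IMPLIES 0)) XOR (1 IMPLIES (0 XOR 0))) -> 1
  row 19 [10011]: (((1 XOR 1) IMPLIES (NOT 0 IMPLIES 0)) XOR (1 IMPLIES (0 XOR 1))) -> 0
  row 20 [10100]: (((0 XOR 1) IMPLIES (NOT 1 IMPLIES 1)) XOR (0 IMPLIES (0 XOR 0))) -> 0
  row 21 [10101]: (((0 XOR 1) IMPLIES (NOT 1 IMPLIES 1)) XOR (0 IMPLIES (0 XOR 1))) -> 0
  row 22 [10110]: (((1 XOR 1) IMPLIES (NOT 1 IMPLIES 1)) XOR (1 IMPLIES (0 XOR 0))) -> 1
  row 23 [10111]: (((1 XOR 1) IMPLIES (NOT 1 IMPLIES 1)) XOR (1 IMPLIES (0 XOR 1))) -> 0
  row 24 [11000]: (((0 XOR 1) IMPLIES (NOT 0 IMPLIES 0)) XOR (0 IMPLIES (1 XOR 0))) -> 1
  row 25 [11001]: (((0 XOR 1) IMPLIES (NOT 0 IMPLIES 0)) XOR (0 IMPLIES (1 XOR 1))) -> 1
  row 26 [11010]: (((1 XOR 1) IMPLIES (NOT 0 IMPLIES 0)) XOR (1 IMPLIES (1 XOR 0))) -> 0
  row 27 [11011]: (((1 XOR 1) IMPLIES (NOT 0 IMPLIES 0)) XOR (1 IMPLIES (1 XOR 1))) -> 1
  row 28 [11100]: (((0 XOR 1) IMPLIES (NOT 1 IMPLIES 1)) XOR (0 IMPLIES (1 XOR 0))) -> 0
  row 29 [11101]: (((0 XOR 1) IMPLIES (NOT 1 IMPLIES 1)) XOR (0 IMPLIES (1 XOR 1))) -> 0
  row 30 [11110]: (((1 XOR 1) IMPLIES (NOT 1 IMPLIES 1)) XOR (1 IMPLIES (1 XOR 0))) -> 0
  row 31 [11111]: (((1 XOR 1) IMPLIES (NOT 1 IMPLIES 1)) XOR (1 IMPLIES (1 XOR 1))) -> 1
Full result column, 8 rows per line (x1,x2 fixed per line; x3,x4,x5 runs 000..111 left to right):
  rows 0-7 [x1,x2=00]: 00010010  (ones: 2)
  rows 8-15 [x1,x2=01]: 00100001  (ones: 2)
  rows 16-23 [x1,x2=10]: 11100010  (ones: 4)
  rows 24-31 [x1,x2=11]: 11010001  (ones: 4)
Count of 1-rows = 2+2+4+4 = 12

12


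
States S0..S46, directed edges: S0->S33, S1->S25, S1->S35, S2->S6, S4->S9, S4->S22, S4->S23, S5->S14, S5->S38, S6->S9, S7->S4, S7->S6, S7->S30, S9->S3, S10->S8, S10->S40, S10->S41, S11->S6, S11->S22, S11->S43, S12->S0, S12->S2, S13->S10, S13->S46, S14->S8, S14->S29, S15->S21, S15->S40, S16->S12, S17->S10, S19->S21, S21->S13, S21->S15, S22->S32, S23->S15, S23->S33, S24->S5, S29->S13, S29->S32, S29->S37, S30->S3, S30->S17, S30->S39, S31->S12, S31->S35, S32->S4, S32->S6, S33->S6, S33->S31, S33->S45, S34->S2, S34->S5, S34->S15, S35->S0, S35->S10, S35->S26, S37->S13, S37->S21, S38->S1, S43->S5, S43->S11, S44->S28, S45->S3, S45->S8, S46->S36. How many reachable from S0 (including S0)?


BFS from S0:
  layer 0: {S0}
  layer 1: {S33}
  layer 2: {S6, S31, S45}
  layer 3: {S3, S8, S9, S12, S35}
  layer 4: {S2, S10, S26}
  layer 5: {S40, S41}
Reachable set: {S0, S2, S3, S6, S8, S9, S10, S12, S26, S31, S33, S35, S40, S41, S45}
Count = 15

15
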